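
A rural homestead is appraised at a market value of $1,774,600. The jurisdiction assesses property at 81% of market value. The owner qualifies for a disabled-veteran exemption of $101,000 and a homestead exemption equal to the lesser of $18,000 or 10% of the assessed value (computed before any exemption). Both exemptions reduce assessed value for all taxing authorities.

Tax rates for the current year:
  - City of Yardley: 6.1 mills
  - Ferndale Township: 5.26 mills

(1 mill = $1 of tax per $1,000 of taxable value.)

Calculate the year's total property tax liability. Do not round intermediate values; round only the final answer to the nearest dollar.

Assessed value = $1,774,600 × 0.81 = $1,437,426
Homestead exemption = min($18,000, 10% × $1,437,426) = min($18,000, $143,742.6) = $18,000 (dollar cap binds)
Taxable value = $1,437,426 − $101,000 − $18,000 = $1,318,426
City of Yardley: $1,318,426 × 0.0061 = $8,042.3986
Ferndale Township: $1,318,426 × 0.00526 = $6,934.92076
Total = $14,977.31936

$14,977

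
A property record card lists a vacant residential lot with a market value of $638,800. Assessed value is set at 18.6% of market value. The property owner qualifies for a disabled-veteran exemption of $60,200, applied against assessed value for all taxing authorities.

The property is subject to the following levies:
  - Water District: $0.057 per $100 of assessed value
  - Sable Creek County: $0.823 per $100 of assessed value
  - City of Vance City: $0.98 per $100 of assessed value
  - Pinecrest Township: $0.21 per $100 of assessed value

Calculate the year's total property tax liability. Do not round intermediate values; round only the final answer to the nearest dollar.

Assessed value = $638,800 × 0.186 = $118,816.8
Taxable value = $118,816.8 − $60,200 = $58,616.8
Water District: $58,616.8 × 0.00057 = $33.411576
Sable Creek County: $58,616.8 × 0.00823 = $482.416264
City of Vance City: $58,616.8 × 0.0098 = $574.44464
Pinecrest Township: $58,616.8 × 0.0021 = $123.09528
Total = $33.411576 + $482.416264 + $574.44464 + $123.09528 = $1,213.36776

$1,213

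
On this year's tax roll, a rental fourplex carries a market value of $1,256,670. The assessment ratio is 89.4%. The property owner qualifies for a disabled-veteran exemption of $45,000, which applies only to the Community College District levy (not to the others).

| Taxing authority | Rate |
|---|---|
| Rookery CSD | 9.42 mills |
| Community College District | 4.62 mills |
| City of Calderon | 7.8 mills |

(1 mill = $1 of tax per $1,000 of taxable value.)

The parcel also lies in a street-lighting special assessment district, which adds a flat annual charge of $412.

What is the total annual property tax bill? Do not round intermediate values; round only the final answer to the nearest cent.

Assessed value = $1,256,670 × 0.894 = $1,123,462.98
Rookery CSD: $1,123,462.98 × 0.00942 = $10,583.0212716
Community College District: ($1,123,462.98 − $45,000) × 0.00462 = $1,078,462.98 × 0.00462 = $4,982.4989676
City of Calderon: $1,123,462.98 × 0.0078 = $8,763.011244
Levies subtotal = $24,328.5314832
Total = $24,328.5314832 + $412 = $24,740.5314832

$24,740.53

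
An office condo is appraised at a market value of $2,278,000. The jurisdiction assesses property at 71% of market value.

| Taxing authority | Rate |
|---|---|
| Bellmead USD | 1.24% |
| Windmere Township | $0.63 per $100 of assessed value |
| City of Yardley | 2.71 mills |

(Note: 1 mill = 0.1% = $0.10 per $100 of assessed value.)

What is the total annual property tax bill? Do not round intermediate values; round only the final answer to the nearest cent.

Assessed value = $2,278,000 × 0.71 = $1,617,380
Bellmead USD: $1,617,380 × 0.0124 = $20,055.512
Windmere Township: $1,617,380 × 0.0063 = $10,189.494
City of Yardley: $1,617,380 × 0.00271 = $4,383.0998
Total = $34,628.1058

$34,628.11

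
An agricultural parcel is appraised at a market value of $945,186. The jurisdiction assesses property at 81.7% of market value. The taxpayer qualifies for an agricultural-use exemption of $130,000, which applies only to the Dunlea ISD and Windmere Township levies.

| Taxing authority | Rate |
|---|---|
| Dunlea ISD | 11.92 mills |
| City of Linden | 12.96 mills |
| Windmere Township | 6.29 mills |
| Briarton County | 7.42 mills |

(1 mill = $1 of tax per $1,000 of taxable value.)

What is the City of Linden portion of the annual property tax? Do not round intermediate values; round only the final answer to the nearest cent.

Assessed value = $945,186 × 0.817 = $772,216.962
City of Linden taxable value = $772,216.962 (exemption does not apply)
City of Linden levy = $772,216.962 × 0.01296 = $10,007.93182752

$10,007.93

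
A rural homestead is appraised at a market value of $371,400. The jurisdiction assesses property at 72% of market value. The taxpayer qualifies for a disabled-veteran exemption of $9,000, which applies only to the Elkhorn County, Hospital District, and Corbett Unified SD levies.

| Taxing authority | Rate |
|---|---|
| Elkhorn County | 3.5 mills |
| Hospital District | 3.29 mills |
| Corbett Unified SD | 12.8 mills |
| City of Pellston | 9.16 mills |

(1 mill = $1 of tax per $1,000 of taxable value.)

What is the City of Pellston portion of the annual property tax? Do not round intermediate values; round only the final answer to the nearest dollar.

$2,449

Assessed value = $371,400 × 0.72 = $267,408
City of Pellston taxable value = $267,408 (exemption does not apply)
City of Pellston levy = $267,408 × 0.00916 = $2,449.45728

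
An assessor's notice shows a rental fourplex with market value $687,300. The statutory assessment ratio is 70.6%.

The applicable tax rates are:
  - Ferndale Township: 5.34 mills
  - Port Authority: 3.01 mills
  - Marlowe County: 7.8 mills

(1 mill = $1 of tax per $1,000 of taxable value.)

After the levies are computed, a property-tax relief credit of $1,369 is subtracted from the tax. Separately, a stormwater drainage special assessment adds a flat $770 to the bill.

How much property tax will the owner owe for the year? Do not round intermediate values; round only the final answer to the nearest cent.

$7,237.53

Assessed value = $687,300 × 0.706 = $485,233.8
Ferndale Township: $485,233.8 × 0.00534 = $2,591.148492
Port Authority: $485,233.8 × 0.00301 = $1,460.553738
Marlowe County: $485,233.8 × 0.0078 = $3,784.82364
Levies subtotal = $7,836.52587
After credit = $7,836.52587 − $1,369 = $6,467.52587
Total = $6,467.52587 + $770 = $7,237.52587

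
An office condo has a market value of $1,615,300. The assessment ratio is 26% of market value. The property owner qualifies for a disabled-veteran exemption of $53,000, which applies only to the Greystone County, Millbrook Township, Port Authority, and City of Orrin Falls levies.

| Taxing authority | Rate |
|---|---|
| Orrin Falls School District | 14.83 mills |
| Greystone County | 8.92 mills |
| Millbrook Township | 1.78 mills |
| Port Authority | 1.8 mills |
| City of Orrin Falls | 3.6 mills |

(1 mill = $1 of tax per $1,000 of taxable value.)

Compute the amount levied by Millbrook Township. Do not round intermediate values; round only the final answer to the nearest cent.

$653.22

Assessed value = $1,615,300 × 0.26 = $419,978
Millbrook Township taxable value = $419,978 − $53,000 = $366,978
Millbrook Township levy = $366,978 × 0.00178 = $653.22084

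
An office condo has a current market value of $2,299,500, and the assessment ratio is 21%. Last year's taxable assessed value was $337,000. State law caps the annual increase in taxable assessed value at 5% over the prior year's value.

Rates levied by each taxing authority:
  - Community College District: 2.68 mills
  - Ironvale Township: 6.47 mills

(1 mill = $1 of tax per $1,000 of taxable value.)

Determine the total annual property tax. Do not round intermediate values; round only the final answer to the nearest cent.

$3,237.73

Uncapped assessed value = $2,299,500 × 0.21 = $482,895
Cap limit = $337,000 × 1.05 = $353,850
Taxable assessed value = min($482,895, $353,850) = $353,850 (cap binds)
Community College District: $353,850 × 0.00268 = $948.318
Ironvale Township: $353,850 × 0.00647 = $2,289.4095
Total = $3,237.7275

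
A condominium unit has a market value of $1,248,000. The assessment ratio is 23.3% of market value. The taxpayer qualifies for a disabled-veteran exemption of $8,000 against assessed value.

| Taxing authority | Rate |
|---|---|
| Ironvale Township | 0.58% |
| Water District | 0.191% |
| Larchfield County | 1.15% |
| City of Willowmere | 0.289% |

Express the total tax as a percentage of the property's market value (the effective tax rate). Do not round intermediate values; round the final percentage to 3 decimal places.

Assessed value = $1,248,000 × 0.233 = $290,784
Taxable value = $290,784 − $8,000 = $282,784
Ironvale Township: $282,784 × 0.0058 = $1,640.1472
Water District: $282,784 × 0.00191 = $540.11744
Larchfield County: $282,784 × 0.0115 = $3,252.016
City of Willowmere: $282,784 × 0.00289 = $817.24576
Total tax = $6,249.5264
Effective rate = $6,249.5264 ÷ $1,248,000 = 0.501% of market value

0.501%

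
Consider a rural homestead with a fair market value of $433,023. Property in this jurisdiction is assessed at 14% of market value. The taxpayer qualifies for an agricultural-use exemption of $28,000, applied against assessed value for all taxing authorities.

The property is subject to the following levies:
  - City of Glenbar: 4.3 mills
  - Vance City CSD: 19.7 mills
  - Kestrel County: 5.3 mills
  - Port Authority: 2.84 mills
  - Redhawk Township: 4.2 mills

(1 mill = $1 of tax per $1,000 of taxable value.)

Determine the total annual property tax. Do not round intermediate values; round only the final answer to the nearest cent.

Assessed value = $433,023 × 0.14 = $60,623.22
Taxable value = $60,623.22 − $28,000 = $32,623.22
City of Glenbar: $32,623.22 × 0.0043 = $140.279846
Vance City CSD: $32,623.22 × 0.0197 = $642.677434
Kestrel County: $32,623.22 × 0.0053 = $172.903066
Port Authority: $32,623.22 × 0.00284 = $92.6499448
Redhawk Township: $32,623.22 × 0.0042 = $137.017524
Total = $140.279846 + $642.677434 + $172.903066 + $92.6499448 + $137.017524 = $1,185.5278148

$1,185.53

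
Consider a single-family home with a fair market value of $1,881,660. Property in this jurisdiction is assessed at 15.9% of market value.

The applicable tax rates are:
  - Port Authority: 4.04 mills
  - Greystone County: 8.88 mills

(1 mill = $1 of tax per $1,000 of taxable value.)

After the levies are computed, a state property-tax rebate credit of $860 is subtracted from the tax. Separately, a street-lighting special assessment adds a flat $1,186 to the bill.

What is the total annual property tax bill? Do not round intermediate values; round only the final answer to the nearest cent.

$4,191.46

Assessed value = $1,881,660 × 0.159 = $299,183.94
Port Authority: $299,183.94 × 0.00404 = $1,208.7031176
Greystone County: $299,183.94 × 0.00888 = $2,656.7533872
Levies subtotal = $3,865.4565048
After credit = $3,865.4565048 − $860 = $3,005.4565048
Total = $3,005.4565048 + $1,186 = $4,191.4565048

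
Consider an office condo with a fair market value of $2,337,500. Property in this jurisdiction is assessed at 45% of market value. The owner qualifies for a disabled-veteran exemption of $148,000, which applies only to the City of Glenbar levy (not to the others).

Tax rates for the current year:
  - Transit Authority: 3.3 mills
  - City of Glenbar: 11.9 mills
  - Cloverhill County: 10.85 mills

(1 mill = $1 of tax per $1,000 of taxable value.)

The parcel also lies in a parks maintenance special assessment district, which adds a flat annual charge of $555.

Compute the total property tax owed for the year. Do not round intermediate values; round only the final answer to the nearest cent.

Assessed value = $2,337,500 × 0.45 = $1,051,875
Transit Authority: $1,051,875 × 0.0033 = $3,471.1875
City of Glenbar: ($1,051,875 − $148,000) × 0.0119 = $903,875 × 0.0119 = $10,756.1125
Cloverhill County: $1,051,875 × 0.01085 = $11,412.84375
Levies subtotal = $25,640.14375
Total = $25,640.14375 + $555 = $26,195.14375

$26,195.14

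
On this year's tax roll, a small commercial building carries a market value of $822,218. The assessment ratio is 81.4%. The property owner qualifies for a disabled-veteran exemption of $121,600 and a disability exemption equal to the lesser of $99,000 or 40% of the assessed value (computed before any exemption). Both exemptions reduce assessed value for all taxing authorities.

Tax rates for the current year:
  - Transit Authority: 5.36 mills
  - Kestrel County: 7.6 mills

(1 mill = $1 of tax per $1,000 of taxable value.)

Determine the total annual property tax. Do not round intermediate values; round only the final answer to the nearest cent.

Assessed value = $822,218 × 0.814 = $669,285.452
Disability exemption = min($99,000, 40% × $669,285.452) = min($99,000, $267,714.1808) = $99,000 (dollar cap binds)
Taxable value = $669,285.452 − $121,600 − $99,000 = $448,685.452
Transit Authority: $448,685.452 × 0.00536 = $2,404.95402272
Kestrel County: $448,685.452 × 0.0076 = $3,410.0094352
Total = $5,814.96345792

$5,814.96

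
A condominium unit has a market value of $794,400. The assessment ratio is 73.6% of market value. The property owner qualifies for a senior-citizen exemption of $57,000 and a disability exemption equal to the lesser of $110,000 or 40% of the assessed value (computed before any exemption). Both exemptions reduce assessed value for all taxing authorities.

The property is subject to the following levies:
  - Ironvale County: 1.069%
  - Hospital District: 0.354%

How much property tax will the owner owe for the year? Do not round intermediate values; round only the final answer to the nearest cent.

Assessed value = $794,400 × 0.736 = $584,678.4
Disability exemption = min($110,000, 40% × $584,678.4) = min($110,000, $233,871.36) = $110,000 (dollar cap binds)
Taxable value = $584,678.4 − $57,000 − $110,000 = $417,678.4
Ironvale County: $417,678.4 × 0.01069 = $4,464.982096
Hospital District: $417,678.4 × 0.00354 = $1,478.581536
Total = $5,943.563632

$5,943.56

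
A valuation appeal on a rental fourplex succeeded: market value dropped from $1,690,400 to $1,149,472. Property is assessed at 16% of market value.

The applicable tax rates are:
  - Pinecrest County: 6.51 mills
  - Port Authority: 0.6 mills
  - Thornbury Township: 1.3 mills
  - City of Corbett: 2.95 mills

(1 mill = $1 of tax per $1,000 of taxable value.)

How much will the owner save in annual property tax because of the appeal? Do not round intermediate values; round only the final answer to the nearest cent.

$983.19

Old assessed value = $1,690,400 × 0.16 = $270,464
New assessed value = $1,149,472 × 0.16 = $183,915.52
Combined rate = 0.00651 + 0.0006 + 0.0013 + 0.00295 = 0.01136
Old tax = $270,464 × 0.01136 = $3,072.47104
New tax = $183,915.52 × 0.01136 = $2,089.2803072
Reduction = $3,072.47104 − $2,089.2803072 = $983.1907328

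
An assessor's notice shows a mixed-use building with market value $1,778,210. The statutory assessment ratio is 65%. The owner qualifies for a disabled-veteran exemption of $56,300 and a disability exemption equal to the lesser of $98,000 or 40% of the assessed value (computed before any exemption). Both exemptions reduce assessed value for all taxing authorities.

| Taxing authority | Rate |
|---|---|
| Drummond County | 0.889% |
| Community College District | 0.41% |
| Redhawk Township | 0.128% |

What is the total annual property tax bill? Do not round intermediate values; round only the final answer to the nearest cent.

Assessed value = $1,778,210 × 0.65 = $1,155,836.5
Disability exemption = min($98,000, 40% × $1,155,836.5) = min($98,000, $462,334.6) = $98,000 (dollar cap binds)
Taxable value = $1,155,836.5 − $56,300 − $98,000 = $1,001,536.5
Drummond County: $1,001,536.5 × 0.00889 = $8,903.659485
Community College District: $1,001,536.5 × 0.0041 = $4,106.29965
Redhawk Township: $1,001,536.5 × 0.00128 = $1,281.96672
Total = $14,291.925855

$14,291.93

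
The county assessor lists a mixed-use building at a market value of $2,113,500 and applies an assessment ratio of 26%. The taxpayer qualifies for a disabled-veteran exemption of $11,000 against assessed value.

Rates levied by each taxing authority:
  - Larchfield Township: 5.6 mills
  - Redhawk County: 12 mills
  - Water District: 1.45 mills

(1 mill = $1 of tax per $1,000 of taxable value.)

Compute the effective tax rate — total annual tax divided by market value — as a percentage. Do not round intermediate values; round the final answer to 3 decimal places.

Assessed value = $2,113,500 × 0.26 = $549,510
Taxable value = $549,510 − $11,000 = $538,510
Larchfield Township: $538,510 × 0.0056 = $3,015.656
Redhawk County: $538,510 × 0.012 = $6,462.12
Water District: $538,510 × 0.00145 = $780.8395
Total tax = $10,258.6155
Effective rate = $10,258.6155 ÷ $2,113,500 = 0.485% of market value

0.485%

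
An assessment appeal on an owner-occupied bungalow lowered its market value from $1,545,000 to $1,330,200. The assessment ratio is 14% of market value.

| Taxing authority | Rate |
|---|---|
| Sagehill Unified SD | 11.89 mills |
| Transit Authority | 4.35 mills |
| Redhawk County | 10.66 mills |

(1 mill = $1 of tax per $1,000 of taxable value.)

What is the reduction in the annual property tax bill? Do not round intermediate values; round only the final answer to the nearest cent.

$808.94

Old assessed value = $1,545,000 × 0.14 = $216,300
New assessed value = $1,330,200 × 0.14 = $186,228
Combined rate = 0.01189 + 0.00435 + 0.01066 = 0.0269
Old tax = $216,300 × 0.0269 = $5,818.47
New tax = $186,228 × 0.0269 = $5,009.5332
Reduction = $5,818.47 − $5,009.5332 = $808.9368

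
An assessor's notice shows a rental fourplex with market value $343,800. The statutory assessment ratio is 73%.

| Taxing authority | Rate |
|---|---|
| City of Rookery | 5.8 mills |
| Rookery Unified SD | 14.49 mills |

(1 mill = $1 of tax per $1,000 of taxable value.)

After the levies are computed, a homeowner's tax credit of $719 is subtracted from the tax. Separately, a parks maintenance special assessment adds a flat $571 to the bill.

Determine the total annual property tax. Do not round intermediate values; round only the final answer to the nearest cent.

Assessed value = $343,800 × 0.73 = $250,974
City of Rookery: $250,974 × 0.0058 = $1,455.6492
Rookery Unified SD: $250,974 × 0.01449 = $3,636.61326
Levies subtotal = $5,092.26246
After credit = $5,092.26246 − $719 = $4,373.26246
Total = $4,373.26246 + $571 = $4,944.26246

$4,944.26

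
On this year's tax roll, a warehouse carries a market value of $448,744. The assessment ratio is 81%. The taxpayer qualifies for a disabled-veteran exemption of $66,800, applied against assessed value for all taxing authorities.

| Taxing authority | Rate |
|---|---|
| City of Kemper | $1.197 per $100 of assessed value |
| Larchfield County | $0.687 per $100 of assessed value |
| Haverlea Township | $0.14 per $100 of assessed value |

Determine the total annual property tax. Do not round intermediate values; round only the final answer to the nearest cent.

$6,004.86

Assessed value = $448,744 × 0.81 = $363,482.64
Taxable value = $363,482.64 − $66,800 = $296,682.64
City of Kemper: $296,682.64 × 0.01197 = $3,551.2912008
Larchfield County: $296,682.64 × 0.00687 = $2,038.2097368
Haverlea Township: $296,682.64 × 0.0014 = $415.355696
Total = $3,551.2912008 + $2,038.2097368 + $415.355696 = $6,004.8566336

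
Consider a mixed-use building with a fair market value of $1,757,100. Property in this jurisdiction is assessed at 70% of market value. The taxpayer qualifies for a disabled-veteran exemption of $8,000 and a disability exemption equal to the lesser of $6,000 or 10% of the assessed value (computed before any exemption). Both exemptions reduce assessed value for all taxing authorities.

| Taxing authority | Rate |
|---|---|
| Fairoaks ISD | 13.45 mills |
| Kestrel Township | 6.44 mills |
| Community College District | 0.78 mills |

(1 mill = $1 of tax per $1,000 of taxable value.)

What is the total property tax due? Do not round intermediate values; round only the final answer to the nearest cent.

Assessed value = $1,757,100 × 0.7 = $1,229,970
Disability exemption = min($6,000, 10% × $1,229,970) = min($6,000, $122,997) = $6,000 (dollar cap binds)
Taxable value = $1,229,970 − $8,000 − $6,000 = $1,215,970
Fairoaks ISD: $1,215,970 × 0.01345 = $16,354.7965
Kestrel Township: $1,215,970 × 0.00644 = $7,830.8468
Community College District: $1,215,970 × 0.00078 = $948.4566
Total = $25,134.0999

$25,134.10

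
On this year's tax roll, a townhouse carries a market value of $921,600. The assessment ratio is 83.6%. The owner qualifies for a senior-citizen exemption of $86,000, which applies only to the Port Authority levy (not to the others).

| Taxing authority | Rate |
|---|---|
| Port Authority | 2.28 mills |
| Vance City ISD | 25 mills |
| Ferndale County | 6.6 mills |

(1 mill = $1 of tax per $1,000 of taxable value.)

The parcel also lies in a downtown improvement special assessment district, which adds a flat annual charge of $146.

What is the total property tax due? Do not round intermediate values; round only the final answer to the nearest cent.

$26,053.02

Assessed value = $921,600 × 0.836 = $770,457.6
Port Authority: ($770,457.6 − $86,000) × 0.00228 = $684,457.6 × 0.00228 = $1,560.563328
Vance City ISD: $770,457.6 × 0.025 = $19,261.44
Ferndale County: $770,457.6 × 0.0066 = $5,085.02016
Levies subtotal = $25,907.023488
Total = $25,907.023488 + $146 = $26,053.023488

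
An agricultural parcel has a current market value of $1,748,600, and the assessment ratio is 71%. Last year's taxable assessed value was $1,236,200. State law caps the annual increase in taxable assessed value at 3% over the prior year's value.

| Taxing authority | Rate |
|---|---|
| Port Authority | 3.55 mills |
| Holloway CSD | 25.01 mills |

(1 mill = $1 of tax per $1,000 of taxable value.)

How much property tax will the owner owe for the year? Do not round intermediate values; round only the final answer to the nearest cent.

Uncapped assessed value = $1,748,600 × 0.71 = $1,241,506
Cap limit = $1,236,200 × 1.03 = $1,273,286
Taxable assessed value = min($1,241,506, $1,273,286) = $1,241,506 (cap does not bind)
Port Authority: $1,241,506 × 0.00355 = $4,407.3463
Holloway CSD: $1,241,506 × 0.02501 = $31,050.06506
Total = $35,457.41136

$35,457.41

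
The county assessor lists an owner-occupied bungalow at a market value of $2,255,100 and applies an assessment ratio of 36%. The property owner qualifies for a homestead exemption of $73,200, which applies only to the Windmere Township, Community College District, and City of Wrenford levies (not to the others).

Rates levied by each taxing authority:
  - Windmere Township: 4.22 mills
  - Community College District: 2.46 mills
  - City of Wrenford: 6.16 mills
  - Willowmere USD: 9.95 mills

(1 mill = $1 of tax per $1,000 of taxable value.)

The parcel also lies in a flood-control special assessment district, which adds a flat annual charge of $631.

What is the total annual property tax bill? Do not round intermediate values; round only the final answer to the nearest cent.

$18,192.85

Assessed value = $2,255,100 × 0.36 = $811,836
Windmere Township: ($811,836 − $73,200) × 0.00422 = $738,636 × 0.00422 = $3,117.04392
Community College District: ($811,836 − $73,200) × 0.00246 = $738,636 × 0.00246 = $1,817.04456
City of Wrenford: ($811,836 − $73,200) × 0.00616 = $738,636 × 0.00616 = $4,549.99776
Willowmere USD: $811,836 × 0.00995 = $8,077.7682
Levies subtotal = $17,561.85444
Total = $17,561.85444 + $631 = $18,192.85444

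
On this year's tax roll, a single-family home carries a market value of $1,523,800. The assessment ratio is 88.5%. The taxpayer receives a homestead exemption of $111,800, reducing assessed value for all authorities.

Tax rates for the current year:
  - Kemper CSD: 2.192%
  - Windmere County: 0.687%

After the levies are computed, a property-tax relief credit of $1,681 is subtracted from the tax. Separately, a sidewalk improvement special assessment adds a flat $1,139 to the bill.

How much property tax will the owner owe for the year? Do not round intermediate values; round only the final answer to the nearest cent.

$35,064.41

Assessed value = $1,523,800 × 0.885 = $1,348,563
Taxable value = $1,348,563 − $111,800 = $1,236,763
Kemper CSD: $1,236,763 × 0.02192 = $27,109.84496
Windmere County: $1,236,763 × 0.00687 = $8,496.56181
Levies subtotal = $35,606.40677
After credit = $35,606.40677 − $1,681 = $33,925.40677
Total = $33,925.40677 + $1,139 = $35,064.40677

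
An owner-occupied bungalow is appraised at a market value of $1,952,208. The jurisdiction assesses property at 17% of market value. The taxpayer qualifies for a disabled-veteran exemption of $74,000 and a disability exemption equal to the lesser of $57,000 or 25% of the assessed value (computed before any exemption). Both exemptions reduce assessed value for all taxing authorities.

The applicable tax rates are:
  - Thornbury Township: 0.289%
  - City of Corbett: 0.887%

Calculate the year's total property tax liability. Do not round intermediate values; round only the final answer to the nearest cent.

$2,362.29

Assessed value = $1,952,208 × 0.17 = $331,875.36
Disability exemption = min($57,000, 25% × $331,875.36) = min($57,000, $82,968.84) = $57,000 (dollar cap binds)
Taxable value = $331,875.36 − $74,000 − $57,000 = $200,875.36
Thornbury Township: $200,875.36 × 0.00289 = $580.5297904
City of Corbett: $200,875.36 × 0.00887 = $1,781.7644432
Total = $2,362.2942336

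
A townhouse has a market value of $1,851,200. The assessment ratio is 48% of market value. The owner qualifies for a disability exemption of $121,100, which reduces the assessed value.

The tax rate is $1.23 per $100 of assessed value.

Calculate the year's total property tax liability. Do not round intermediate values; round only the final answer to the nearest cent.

Assessed value = $1,851,200 × 0.48 = $888,576
Taxable value = $888,576 − $121,100 = $767,476
Tax = $767,476 × 0.0123 = $9,439.9548

$9,439.95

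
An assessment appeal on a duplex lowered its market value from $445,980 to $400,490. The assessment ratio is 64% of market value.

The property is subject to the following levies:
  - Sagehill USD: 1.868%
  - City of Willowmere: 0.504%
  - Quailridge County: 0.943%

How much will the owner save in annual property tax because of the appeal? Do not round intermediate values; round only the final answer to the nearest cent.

Old assessed value = $445,980 × 0.64 = $285,427.2
New assessed value = $400,490 × 0.64 = $256,313.6
Combined rate = 0.01868 + 0.00504 + 0.00943 = 0.03315
Old tax = $285,427.2 × 0.03315 = $9,461.91168
New tax = $256,313.6 × 0.03315 = $8,496.79584
Reduction = $9,461.91168 − $8,496.79584 = $965.11584

$965.12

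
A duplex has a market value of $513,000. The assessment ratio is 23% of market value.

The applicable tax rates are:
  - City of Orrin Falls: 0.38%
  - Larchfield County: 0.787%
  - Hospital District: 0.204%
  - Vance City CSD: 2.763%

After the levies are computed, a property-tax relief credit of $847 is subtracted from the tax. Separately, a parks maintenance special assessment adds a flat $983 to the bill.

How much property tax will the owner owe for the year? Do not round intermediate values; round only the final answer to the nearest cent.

Assessed value = $513,000 × 0.23 = $117,990
City of Orrin Falls: $117,990 × 0.0038 = $448.362
Larchfield County: $117,990 × 0.00787 = $928.5813
Hospital District: $117,990 × 0.00204 = $240.6996
Vance City CSD: $117,990 × 0.02763 = $3,260.0637
Levies subtotal = $4,877.7066
After credit = $4,877.7066 − $847 = $4,030.7066
Total = $4,030.7066 + $983 = $5,013.7066

$5,013.71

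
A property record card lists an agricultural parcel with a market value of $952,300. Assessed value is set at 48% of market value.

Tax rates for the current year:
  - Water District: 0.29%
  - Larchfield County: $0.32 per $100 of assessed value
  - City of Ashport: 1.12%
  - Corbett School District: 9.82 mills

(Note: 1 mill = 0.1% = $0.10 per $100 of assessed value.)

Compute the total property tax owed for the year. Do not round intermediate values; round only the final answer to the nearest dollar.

$12,397

Assessed value = $952,300 × 0.48 = $457,104
Water District: $457,104 × 0.0029 = $1,325.6016
Larchfield County: $457,104 × 0.0032 = $1,462.7328
City of Ashport: $457,104 × 0.0112 = $5,119.5648
Corbett School District: $457,104 × 0.00982 = $4,488.76128
Total = $12,396.66048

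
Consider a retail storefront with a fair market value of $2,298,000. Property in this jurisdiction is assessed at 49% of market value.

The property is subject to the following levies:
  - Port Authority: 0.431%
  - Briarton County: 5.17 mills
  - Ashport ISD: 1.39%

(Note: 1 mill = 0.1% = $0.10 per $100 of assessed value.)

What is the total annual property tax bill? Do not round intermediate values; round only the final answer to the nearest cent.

$26,326.35

Assessed value = $2,298,000 × 0.49 = $1,126,020
Port Authority: $1,126,020 × 0.00431 = $4,853.1462
Briarton County: $1,126,020 × 0.00517 = $5,821.5234
Ashport ISD: $1,126,020 × 0.0139 = $15,651.678
Total = $26,326.3476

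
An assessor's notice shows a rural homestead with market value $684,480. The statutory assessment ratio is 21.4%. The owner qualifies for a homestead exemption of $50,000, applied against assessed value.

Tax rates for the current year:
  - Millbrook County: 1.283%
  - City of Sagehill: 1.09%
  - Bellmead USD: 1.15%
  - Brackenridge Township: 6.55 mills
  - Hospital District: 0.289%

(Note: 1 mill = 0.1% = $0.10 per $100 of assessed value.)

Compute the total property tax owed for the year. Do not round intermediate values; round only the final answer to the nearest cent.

Assessed value = $684,480 × 0.214 = $146,478.72
Taxable value = $146,478.72 − $50,000 = $96,478.72
Millbrook County: $96,478.72 × 0.01283 = $1,237.8219776
City of Sagehill: $96,478.72 × 0.0109 = $1,051.618048
Bellmead USD: $96,478.72 × 0.0115 = $1,109.50528
Brackenridge Township: $96,478.72 × 0.00655 = $631.935616
Hospital District: $96,478.72 × 0.00289 = $278.8235008
Total = $4,309.7044224

$4,309.70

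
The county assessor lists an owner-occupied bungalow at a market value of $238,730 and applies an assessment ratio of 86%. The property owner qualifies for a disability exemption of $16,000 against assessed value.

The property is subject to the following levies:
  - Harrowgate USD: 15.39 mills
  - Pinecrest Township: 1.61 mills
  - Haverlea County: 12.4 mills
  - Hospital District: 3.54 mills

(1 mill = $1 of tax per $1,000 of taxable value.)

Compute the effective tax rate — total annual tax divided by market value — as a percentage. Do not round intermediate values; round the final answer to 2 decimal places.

2.61%

Assessed value = $238,730 × 0.86 = $205,307.8
Taxable value = $205,307.8 − $16,000 = $189,307.8
Harrowgate USD: $189,307.8 × 0.01539 = $2,913.447042
Pinecrest Township: $189,307.8 × 0.00161 = $304.785558
Haverlea County: $189,307.8 × 0.0124 = $2,347.41672
Hospital District: $189,307.8 × 0.00354 = $670.149612
Total tax = $6,235.798932
Effective rate = $6,235.798932 ÷ $238,730 = 2.61% of market value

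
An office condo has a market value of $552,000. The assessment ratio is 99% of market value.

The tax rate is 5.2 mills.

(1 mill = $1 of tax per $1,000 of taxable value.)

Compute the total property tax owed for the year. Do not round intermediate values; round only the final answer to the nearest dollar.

$2,842

Assessed value = $552,000 × 0.99 = $546,480
Tax = $546,480 × 0.0052 = $2,841.696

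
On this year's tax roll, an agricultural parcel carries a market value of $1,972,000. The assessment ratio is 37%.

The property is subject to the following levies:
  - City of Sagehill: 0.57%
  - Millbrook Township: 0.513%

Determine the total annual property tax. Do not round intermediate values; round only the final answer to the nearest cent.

Assessed value = $1,972,000 × 0.37 = $729,640
City of Sagehill: $729,640 × 0.0057 = $4,158.948
Millbrook Township: $729,640 × 0.00513 = $3,743.0532
Total = $4,158.948 + $3,743.0532 = $7,902.0012

$7,902.00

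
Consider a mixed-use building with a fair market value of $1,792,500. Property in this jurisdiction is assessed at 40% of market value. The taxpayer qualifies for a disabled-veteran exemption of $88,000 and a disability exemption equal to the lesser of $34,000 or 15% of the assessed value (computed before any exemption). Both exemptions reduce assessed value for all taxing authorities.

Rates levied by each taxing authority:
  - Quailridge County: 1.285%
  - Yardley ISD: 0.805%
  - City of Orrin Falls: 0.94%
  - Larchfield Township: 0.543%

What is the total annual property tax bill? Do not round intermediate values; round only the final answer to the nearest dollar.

Assessed value = $1,792,500 × 0.4 = $717,000
Disability exemption = min($34,000, 15% × $717,000) = min($34,000, $107,550) = $34,000 (dollar cap binds)
Taxable value = $717,000 − $88,000 − $34,000 = $595,000
Quailridge County: $595,000 × 0.01285 = $7,645.75
Yardley ISD: $595,000 × 0.00805 = $4,789.75
City of Orrin Falls: $595,000 × 0.0094 = $5,593
Larchfield Township: $595,000 × 0.00543 = $3,230.85
Total = $21,259.35

$21,259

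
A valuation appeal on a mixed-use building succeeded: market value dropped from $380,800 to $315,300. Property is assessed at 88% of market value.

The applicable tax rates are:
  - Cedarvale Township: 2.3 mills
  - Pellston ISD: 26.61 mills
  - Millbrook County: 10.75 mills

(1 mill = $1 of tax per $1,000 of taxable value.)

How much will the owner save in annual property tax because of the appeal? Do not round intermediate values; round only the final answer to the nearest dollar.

$2,286

Old assessed value = $380,800 × 0.88 = $335,104
New assessed value = $315,300 × 0.88 = $277,464
Combined rate = 0.0023 + 0.02661 + 0.01075 = 0.03966
Old tax = $335,104 × 0.03966 = $13,290.22464
New tax = $277,464 × 0.03966 = $11,004.22224
Reduction = $13,290.22464 − $11,004.22224 = $2,286.0024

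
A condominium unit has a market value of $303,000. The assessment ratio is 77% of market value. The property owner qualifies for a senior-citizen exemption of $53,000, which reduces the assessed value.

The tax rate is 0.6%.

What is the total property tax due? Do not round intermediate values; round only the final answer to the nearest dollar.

Assessed value = $303,000 × 0.77 = $233,310
Taxable value = $233,310 − $53,000 = $180,310
Tax = $180,310 × 0.006 = $1,081.86

$1,082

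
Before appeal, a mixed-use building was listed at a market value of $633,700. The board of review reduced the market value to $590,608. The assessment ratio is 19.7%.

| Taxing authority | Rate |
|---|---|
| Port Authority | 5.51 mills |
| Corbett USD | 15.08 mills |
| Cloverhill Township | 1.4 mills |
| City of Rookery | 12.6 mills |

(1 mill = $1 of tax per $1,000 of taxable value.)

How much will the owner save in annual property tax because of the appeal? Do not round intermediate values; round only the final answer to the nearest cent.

$293.64

Old assessed value = $633,700 × 0.197 = $124,838.9
New assessed value = $590,608 × 0.197 = $116,349.776
Combined rate = 0.00551 + 0.01508 + 0.0014 + 0.0126 = 0.03459
Old tax = $124,838.9 × 0.03459 = $4,318.177551
New tax = $116,349.776 × 0.03459 = $4,024.53875184
Reduction = $4,318.177551 − $4,024.53875184 = $293.63879916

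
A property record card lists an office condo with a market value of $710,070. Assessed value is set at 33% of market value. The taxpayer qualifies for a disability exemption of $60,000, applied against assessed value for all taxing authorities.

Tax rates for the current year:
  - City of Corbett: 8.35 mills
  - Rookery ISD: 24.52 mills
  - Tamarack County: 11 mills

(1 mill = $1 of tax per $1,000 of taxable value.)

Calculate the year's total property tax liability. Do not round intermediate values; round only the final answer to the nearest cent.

Assessed value = $710,070 × 0.33 = $234,323.1
Taxable value = $234,323.1 − $60,000 = $174,323.1
City of Corbett: $174,323.1 × 0.00835 = $1,455.597885
Rookery ISD: $174,323.1 × 0.02452 = $4,274.402412
Tamarack County: $174,323.1 × 0.011 = $1,917.5541
Total = $1,455.597885 + $4,274.402412 + $1,917.5541 = $7,647.554397

$7,647.55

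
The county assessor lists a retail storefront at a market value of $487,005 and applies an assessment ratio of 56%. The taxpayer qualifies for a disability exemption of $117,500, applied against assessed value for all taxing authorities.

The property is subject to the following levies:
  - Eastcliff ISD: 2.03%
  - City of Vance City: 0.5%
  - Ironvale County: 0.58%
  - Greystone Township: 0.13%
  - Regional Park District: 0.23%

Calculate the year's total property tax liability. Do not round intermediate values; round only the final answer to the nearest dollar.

Assessed value = $487,005 × 0.56 = $272,722.8
Taxable value = $272,722.8 − $117,500 = $155,222.8
Eastcliff ISD: $155,222.8 × 0.0203 = $3,151.02284
City of Vance City: $155,222.8 × 0.005 = $776.114
Ironvale County: $155,222.8 × 0.0058 = $900.29224
Greystone Township: $155,222.8 × 0.0013 = $201.78964
Regional Park District: $155,222.8 × 0.0023 = $357.01244
Total = $3,151.02284 + $776.114 + $900.29224 + $201.78964 + $357.01244 = $5,386.23116

$5,386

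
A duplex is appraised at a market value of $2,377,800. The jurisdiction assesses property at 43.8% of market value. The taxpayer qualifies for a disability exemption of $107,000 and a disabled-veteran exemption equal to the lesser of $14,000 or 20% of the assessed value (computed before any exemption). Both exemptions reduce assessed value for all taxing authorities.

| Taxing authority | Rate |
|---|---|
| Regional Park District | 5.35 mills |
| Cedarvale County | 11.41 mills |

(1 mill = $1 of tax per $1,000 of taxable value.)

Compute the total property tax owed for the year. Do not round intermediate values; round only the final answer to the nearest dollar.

Assessed value = $2,377,800 × 0.438 = $1,041,476.4
Disabled-veteran exemption = min($14,000, 20% × $1,041,476.4) = min($14,000, $208,295.28) = $14,000 (dollar cap binds)
Taxable value = $1,041,476.4 − $107,000 − $14,000 = $920,476.4
Regional Park District: $920,476.4 × 0.00535 = $4,924.54874
Cedarvale County: $920,476.4 × 0.01141 = $10,502.635724
Total = $15,427.184464

$15,427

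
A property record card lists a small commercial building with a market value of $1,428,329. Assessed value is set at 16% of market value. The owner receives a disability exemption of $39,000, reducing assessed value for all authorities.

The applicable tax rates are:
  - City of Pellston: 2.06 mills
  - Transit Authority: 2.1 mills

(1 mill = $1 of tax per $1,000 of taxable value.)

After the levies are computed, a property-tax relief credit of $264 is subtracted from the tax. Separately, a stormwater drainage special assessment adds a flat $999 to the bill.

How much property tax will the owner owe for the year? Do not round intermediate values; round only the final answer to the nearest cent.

Assessed value = $1,428,329 × 0.16 = $228,532.64
Taxable value = $228,532.64 − $39,000 = $189,532.64
City of Pellston: $189,532.64 × 0.00206 = $390.4372384
Transit Authority: $189,532.64 × 0.0021 = $398.018544
Levies subtotal = $788.4557824
After credit = $788.4557824 − $264 = $524.4557824
Total = $524.4557824 + $999 = $1,523.4557824

$1,523.46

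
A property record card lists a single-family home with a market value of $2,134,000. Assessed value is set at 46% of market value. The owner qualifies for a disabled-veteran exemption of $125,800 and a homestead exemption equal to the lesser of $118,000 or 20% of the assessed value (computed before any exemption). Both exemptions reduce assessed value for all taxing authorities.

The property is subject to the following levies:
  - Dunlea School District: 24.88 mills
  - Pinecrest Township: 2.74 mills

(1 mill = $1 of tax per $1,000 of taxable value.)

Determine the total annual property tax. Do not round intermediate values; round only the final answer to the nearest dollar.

$20,379

Assessed value = $2,134,000 × 0.46 = $981,640
Homestead exemption = min($118,000, 20% × $981,640) = min($118,000, $196,328) = $118,000 (dollar cap binds)
Taxable value = $981,640 − $125,800 − $118,000 = $737,840
Dunlea School District: $737,840 × 0.02488 = $18,357.4592
Pinecrest Township: $737,840 × 0.00274 = $2,021.6816
Total = $20,379.1408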